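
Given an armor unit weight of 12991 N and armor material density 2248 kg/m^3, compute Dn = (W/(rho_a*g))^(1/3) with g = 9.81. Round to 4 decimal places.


V = W / (rho_a * g)
V = 12991 / (2248 * 9.81)
V = 12991 / 22052.88
V = 0.589084 m^3
Dn = V^(1/3) = 0.589084^(1/3)
Dn = 0.8383 m

0.8383


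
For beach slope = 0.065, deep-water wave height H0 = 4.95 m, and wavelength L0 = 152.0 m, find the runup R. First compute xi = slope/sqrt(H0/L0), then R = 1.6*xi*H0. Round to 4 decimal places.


xi = slope / sqrt(H0/L0)
H0/L0 = 4.95/152.0 = 0.032566
sqrt(0.032566) = 0.180460
xi = 0.065 / 0.180460 = 0.360191
R = 1.6 * xi * H0 = 1.6 * 0.360191 * 4.95
R = 2.8527 m

2.8527


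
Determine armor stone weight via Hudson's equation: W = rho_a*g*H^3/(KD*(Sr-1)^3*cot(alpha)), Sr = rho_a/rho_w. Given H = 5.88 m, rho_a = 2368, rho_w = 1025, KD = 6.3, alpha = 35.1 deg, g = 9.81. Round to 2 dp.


Sr = rho_a / rho_w = 2368 / 1025 = 2.310244
(Sr - 1) = 1.310244
(Sr - 1)^3 = 2.249347
cot(35.1) = 1 / tan(35.1) = 1 / 0.702812 = 1.422856
Numerator = 2368 * 9.81 * 5.88^3 = 4722616.5384
Denominator = 6.3 * 2.249347 * 1.422856 = 20.163131
W = 4722616.5384 / 20.163131
W = 234220.40 N

234220.40


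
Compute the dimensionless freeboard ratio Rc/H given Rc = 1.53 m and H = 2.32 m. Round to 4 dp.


Relative freeboard = Rc / H
= 1.53 / 2.32
= 0.6595

0.6595


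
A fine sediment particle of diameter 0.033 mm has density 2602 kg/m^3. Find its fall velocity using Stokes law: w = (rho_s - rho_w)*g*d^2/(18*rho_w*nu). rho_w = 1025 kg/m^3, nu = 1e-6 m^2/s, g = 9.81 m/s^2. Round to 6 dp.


w = (rho_s - rho_w) * g * d^2 / (18 * rho_w * nu)
d = 0.033 mm = 0.000033 m
rho_s - rho_w = 2602 - 1025 = 1577
Numerator = 1577 * 9.81 * (0.000033)^2 = 0.000016847233
Denominator = 18 * 1025 * 1e-6 = 0.018450
w = 0.000913 m/s

0.000913


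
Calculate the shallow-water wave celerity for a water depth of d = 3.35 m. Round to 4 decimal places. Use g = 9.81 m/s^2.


Using the shallow-water approximation:
C = sqrt(g * d) = sqrt(9.81 * 3.35)
C = sqrt(32.8635)
C = 5.7327 m/s

5.7327


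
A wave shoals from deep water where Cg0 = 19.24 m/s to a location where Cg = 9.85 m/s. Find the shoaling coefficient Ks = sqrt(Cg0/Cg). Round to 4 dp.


Ks = sqrt(Cg0 / Cg)
Ks = sqrt(19.24 / 9.85)
Ks = sqrt(1.9533)
Ks = 1.3976

1.3976


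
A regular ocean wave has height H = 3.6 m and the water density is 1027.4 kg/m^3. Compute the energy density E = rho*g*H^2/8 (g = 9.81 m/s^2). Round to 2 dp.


E = (1/8) * rho * g * H^2
E = (1/8) * 1027.4 * 9.81 * 3.6^2
E = 0.125 * 1027.4 * 9.81 * 12.9600
E = 16327.65 J/m^2

16327.65


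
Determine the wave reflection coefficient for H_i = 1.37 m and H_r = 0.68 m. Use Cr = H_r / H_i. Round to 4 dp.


Cr = H_r / H_i
Cr = 0.68 / 1.37
Cr = 0.4964

0.4964


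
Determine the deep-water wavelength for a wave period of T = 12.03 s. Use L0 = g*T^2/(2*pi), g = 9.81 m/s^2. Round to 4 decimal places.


L0 = g * T^2 / (2 * pi)
L0 = 9.81 * 12.03^2 / (2 * pi)
L0 = 9.81 * 144.7209 / 6.28319
L0 = 1419.7120 / 6.28319
L0 = 225.9542 m

225.9542


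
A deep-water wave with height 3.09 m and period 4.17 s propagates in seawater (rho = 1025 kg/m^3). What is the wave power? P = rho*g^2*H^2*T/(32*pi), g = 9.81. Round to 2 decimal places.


P = rho * g^2 * H^2 * T / (32 * pi)
P = 1025 * 9.81^2 * 3.09^2 * 4.17 / (32 * pi)
P = 1025 * 96.2361 * 9.5481 * 4.17 / 100.53096
P = 39067.45 W/m

39067.45


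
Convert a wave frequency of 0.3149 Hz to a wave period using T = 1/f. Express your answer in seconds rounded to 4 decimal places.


T = 1 / f
T = 1 / 0.3149
T = 3.1756 s

3.1756


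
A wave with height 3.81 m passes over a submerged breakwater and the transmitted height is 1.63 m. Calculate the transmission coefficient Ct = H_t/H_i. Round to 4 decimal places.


Ct = H_t / H_i
Ct = 1.63 / 3.81
Ct = 0.4278

0.4278


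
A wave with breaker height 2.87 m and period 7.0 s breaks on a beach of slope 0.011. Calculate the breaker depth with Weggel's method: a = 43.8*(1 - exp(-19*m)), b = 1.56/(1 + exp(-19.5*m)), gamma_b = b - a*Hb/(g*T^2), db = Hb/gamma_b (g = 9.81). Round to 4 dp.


a = 43.8 * (1 - exp(-19 * m))
exp(-19 * 0.011) = exp(-0.2090) = 0.811395
a = 43.8 * (1 - 0.811395) = 8.260889
b = 1.56 / (1 + exp(-19.5 * m))
exp(-19.5 * 0.011) = exp(-0.2145) = 0.806945
b = 1.56 / (1 + 0.806945) = 0.863336
Hb / (g * T^2) = 2.87 / (9.81 * 7.0^2) = 2.87 / 480.6900 = 0.00597058
gamma_b = b - a * Hb/(g*T^2) = 0.863336 - 8.260889 * 0.00597058 = 0.814013
db = Hb / gamma_b = 2.87 / 0.814013
db = 3.5257 m

3.5257


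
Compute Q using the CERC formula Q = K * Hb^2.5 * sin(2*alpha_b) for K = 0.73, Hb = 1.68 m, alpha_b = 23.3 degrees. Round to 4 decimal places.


Q = K * Hb^2.5 * sin(2 * alpha_b)
Hb^2.5 = 1.68^2.5 = 3.658249
sin(2 * 23.3) = sin(46.6) = 0.726575
Q = 0.73 * 3.658249 * 0.726575
Q = 1.9403 m^3/s

1.9403


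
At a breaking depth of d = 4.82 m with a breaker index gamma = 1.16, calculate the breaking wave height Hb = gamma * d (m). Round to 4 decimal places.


Hb = gamma * d
Hb = 1.16 * 4.82
Hb = 5.5912 m

5.5912


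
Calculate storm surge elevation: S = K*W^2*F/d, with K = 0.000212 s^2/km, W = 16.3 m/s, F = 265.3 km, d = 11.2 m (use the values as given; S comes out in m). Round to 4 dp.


S = K * W^2 * F / d
W^2 = 16.3^2 = 265.69
S = 0.000212 * 265.69 * 265.3 / 11.2
Numerator = 0.000212 * 265.69 * 265.3 = 14.943362
S = 14.943362 / 11.2 = 1.3342 m

1.3342


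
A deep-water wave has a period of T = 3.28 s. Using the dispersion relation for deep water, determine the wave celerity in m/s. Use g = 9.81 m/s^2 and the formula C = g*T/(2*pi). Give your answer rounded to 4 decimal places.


We use the deep-water celerity formula:
C = g * T / (2 * pi)
C = 9.81 * 3.28 / (2 * 3.14159...)
C = 32.176800 / 6.283185
C = 5.1211 m/s

5.1211


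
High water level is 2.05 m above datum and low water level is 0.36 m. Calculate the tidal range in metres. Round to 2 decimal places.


Tidal range = High water - Low water
Tidal range = 2.05 - (0.36)
Tidal range = 1.69 m

1.69


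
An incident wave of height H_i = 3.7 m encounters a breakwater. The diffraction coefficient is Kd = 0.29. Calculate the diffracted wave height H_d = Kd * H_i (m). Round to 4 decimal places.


H_d = Kd * H_i
H_d = 0.29 * 3.7
H_d = 1.0730 m

1.0730


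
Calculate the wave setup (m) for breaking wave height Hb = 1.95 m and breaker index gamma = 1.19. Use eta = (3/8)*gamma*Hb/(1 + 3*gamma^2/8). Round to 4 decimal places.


eta = (3/8) * gamma * Hb / (1 + 3*gamma^2/8)
Numerator = (3/8) * 1.19 * 1.95 = 0.870187
Denominator = 1 + 3*1.19^2/8 = 1 + 0.531038 = 1.531038
eta = 0.870187 / 1.531038
eta = 0.5684 m

0.5684


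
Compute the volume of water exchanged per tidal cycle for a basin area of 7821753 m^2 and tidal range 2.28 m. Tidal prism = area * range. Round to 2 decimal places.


Tidal prism = Area * Tidal range
P = 7821753 * 2.28
P = 17833596.84 m^3

17833596.84


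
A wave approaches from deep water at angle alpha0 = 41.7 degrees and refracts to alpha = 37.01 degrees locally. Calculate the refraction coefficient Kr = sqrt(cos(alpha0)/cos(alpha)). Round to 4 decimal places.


Kr = sqrt(cos(alpha0) / cos(alpha))
cos(41.7) = 0.746638
cos(37.01) = 0.798530
Kr = sqrt(0.746638 / 0.798530)
Kr = sqrt(0.935015)
Kr = 0.9670

0.9670


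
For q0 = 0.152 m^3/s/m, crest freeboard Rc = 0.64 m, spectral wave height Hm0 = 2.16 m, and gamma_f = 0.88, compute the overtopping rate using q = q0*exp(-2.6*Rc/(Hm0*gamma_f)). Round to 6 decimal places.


q = q0 * exp(-2.6 * Rc / (Hm0 * gamma_f))
Exponent = -2.6 * 0.64 / (2.16 * 0.88)
= -2.6 * 0.64 / 1.9008
= -0.875421
exp(-0.875421) = 0.416687
q = 0.152 * 0.416687
q = 0.063336 m^3/s/m

0.063336


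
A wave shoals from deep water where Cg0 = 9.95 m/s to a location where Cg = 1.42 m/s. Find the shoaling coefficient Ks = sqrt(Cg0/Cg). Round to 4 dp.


Ks = sqrt(Cg0 / Cg)
Ks = sqrt(9.95 / 1.42)
Ks = sqrt(7.0070)
Ks = 2.6471

2.6471


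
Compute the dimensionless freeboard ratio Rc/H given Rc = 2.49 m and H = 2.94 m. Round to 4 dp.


Relative freeboard = Rc / H
= 2.49 / 2.94
= 0.8469

0.8469


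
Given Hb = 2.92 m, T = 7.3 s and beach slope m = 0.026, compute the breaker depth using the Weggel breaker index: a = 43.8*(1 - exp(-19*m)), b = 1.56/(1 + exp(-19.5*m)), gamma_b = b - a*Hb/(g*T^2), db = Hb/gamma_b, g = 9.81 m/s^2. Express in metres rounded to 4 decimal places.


a = 43.8 * (1 - exp(-19 * m))
exp(-19 * 0.026) = exp(-0.4940) = 0.610181
a = 43.8 * (1 - 0.610181) = 17.074082
b = 1.56 / (1 + exp(-19.5 * m))
exp(-19.5 * 0.026) = exp(-0.5070) = 0.602300
b = 1.56 / (1 + 0.602300) = 0.973601
Hb / (g * T^2) = 2.92 / (9.81 * 7.3^2) = 2.92 / 522.7749 = 0.00558558
gamma_b = b - a * Hb/(g*T^2) = 0.973601 - 17.074082 * 0.00558558 = 0.878232
db = Hb / gamma_b = 2.92 / 0.878232
db = 3.3249 m

3.3249


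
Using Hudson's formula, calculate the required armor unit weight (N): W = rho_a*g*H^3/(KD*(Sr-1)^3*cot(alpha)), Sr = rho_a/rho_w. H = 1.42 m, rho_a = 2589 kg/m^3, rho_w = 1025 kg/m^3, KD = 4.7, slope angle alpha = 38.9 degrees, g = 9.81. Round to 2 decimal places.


Sr = rho_a / rho_w = 2589 / 1025 = 2.525854
(Sr - 1) = 1.525854
(Sr - 1)^3 = 3.552537
cot(38.9) = 1 / tan(38.9) = 1 / 0.806898 = 1.239314
Numerator = 2589 * 9.81 * 1.42^3 = 72722.0463
Denominator = 4.7 * 3.552537 * 1.239314 = 20.692727
W = 72722.0463 / 20.692727
W = 3514.38 N

3514.38


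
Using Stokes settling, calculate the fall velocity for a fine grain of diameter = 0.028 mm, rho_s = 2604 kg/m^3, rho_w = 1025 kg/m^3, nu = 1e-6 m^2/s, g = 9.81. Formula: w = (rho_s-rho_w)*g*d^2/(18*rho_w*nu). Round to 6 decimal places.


w = (rho_s - rho_w) * g * d^2 / (18 * rho_w * nu)
d = 0.028 mm = 0.000028 m
rho_s - rho_w = 2604 - 1025 = 1579
Numerator = 1579 * 9.81 * (0.000028)^2 = 0.000012144152
Denominator = 18 * 1025 * 1e-6 = 0.018450
w = 0.000658 m/s

0.000658


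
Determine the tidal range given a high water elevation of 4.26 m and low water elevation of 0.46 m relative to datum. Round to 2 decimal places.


Tidal range = High water - Low water
Tidal range = 4.26 - (0.46)
Tidal range = 3.80 m

3.80


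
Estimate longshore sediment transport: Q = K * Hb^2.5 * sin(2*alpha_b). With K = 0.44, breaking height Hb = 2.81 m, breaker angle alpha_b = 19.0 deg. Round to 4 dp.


Q = K * Hb^2.5 * sin(2 * alpha_b)
Hb^2.5 = 2.81^2.5 = 13.236276
sin(2 * 19.0) = sin(38.0) = 0.615661
Q = 0.44 * 13.236276 * 0.615661
Q = 3.5856 m^3/s

3.5856


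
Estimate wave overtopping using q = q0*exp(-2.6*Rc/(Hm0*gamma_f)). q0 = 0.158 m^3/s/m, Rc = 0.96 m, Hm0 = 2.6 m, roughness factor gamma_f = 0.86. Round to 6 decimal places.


q = q0 * exp(-2.6 * Rc / (Hm0 * gamma_f))
Exponent = -2.6 * 0.96 / (2.6 * 0.86)
= -2.6 * 0.96 / 2.2360
= -1.116279
exp(-1.116279) = 0.327496
q = 0.158 * 0.327496
q = 0.051744 m^3/s/m

0.051744


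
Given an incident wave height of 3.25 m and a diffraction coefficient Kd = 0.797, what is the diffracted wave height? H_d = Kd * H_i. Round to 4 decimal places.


H_d = Kd * H_i
H_d = 0.797 * 3.25
H_d = 2.5903 m

2.5903


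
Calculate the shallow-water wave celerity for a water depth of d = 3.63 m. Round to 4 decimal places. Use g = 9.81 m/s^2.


Using the shallow-water approximation:
C = sqrt(g * d) = sqrt(9.81 * 3.63)
C = sqrt(35.6103)
C = 5.9674 m/s

5.9674


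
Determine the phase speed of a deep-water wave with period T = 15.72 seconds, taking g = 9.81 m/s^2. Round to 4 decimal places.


We use the deep-water celerity formula:
C = g * T / (2 * pi)
C = 9.81 * 15.72 / (2 * 3.14159...)
C = 154.213200 / 6.283185
C = 24.5438 m/s

24.5438


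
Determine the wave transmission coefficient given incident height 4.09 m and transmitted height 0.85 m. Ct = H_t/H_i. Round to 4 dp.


Ct = H_t / H_i
Ct = 0.85 / 4.09
Ct = 0.2078

0.2078


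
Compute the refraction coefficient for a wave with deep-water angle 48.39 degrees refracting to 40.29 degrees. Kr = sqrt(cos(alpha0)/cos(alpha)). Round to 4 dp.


Kr = sqrt(cos(alpha0) / cos(alpha))
cos(48.39) = 0.664057
cos(40.29) = 0.762781
Kr = sqrt(0.664057 / 0.762781)
Kr = sqrt(0.870573)
Kr = 0.9330

0.9330


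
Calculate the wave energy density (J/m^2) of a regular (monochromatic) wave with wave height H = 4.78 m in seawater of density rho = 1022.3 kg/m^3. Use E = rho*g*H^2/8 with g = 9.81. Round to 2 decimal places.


E = (1/8) * rho * g * H^2
E = (1/8) * 1022.3 * 9.81 * 4.78^2
E = 0.125 * 1022.3 * 9.81 * 22.8484
E = 28642.65 J/m^2

28642.65


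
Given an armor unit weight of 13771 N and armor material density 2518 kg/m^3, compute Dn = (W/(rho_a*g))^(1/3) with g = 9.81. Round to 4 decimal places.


V = W / (rho_a * g)
V = 13771 / (2518 * 9.81)
V = 13771 / 24701.58
V = 0.557495 m^3
Dn = V^(1/3) = 0.557495^(1/3)
Dn = 0.8230 m

0.8230


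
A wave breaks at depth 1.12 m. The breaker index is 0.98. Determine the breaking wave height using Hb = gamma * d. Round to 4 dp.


Hb = gamma * d
Hb = 0.98 * 1.12
Hb = 1.0976 m

1.0976


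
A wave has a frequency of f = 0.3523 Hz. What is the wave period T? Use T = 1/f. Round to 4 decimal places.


T = 1 / f
T = 1 / 0.3523
T = 2.8385 s

2.8385


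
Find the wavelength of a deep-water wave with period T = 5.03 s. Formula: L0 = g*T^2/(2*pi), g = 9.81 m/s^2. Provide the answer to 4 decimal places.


L0 = g * T^2 / (2 * pi)
L0 = 9.81 * 5.03^2 / (2 * pi)
L0 = 9.81 * 25.3009 / 6.28319
L0 = 248.2018 / 6.28319
L0 = 39.5025 m

39.5025


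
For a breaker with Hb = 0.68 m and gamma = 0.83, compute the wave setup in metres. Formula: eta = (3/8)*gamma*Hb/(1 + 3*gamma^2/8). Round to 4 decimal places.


eta = (3/8) * gamma * Hb / (1 + 3*gamma^2/8)
Numerator = (3/8) * 0.83 * 0.68 = 0.211650
Denominator = 1 + 3*0.83^2/8 = 1 + 0.258338 = 1.258338
eta = 0.211650 / 1.258338
eta = 0.1682 m

0.1682


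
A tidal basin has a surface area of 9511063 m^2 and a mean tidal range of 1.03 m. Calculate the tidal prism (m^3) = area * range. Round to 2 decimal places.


Tidal prism = Area * Tidal range
P = 9511063 * 1.03
P = 9796394.89 m^3

9796394.89


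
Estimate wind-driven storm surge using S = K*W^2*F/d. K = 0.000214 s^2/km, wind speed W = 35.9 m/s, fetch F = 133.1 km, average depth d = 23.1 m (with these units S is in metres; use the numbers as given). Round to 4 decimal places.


S = K * W^2 * F / d
W^2 = 35.9^2 = 1288.81
S = 0.000214 * 1288.81 * 133.1 / 23.1
Numerator = 0.000214 * 1288.81 * 133.1 = 36.709691
S = 36.709691 / 23.1 = 1.5892 m

1.5892


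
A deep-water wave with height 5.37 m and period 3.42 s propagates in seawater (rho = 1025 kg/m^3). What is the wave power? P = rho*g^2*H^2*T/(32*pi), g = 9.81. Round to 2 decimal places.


P = rho * g^2 * H^2 * T / (32 * pi)
P = 1025 * 9.81^2 * 5.37^2 * 3.42 / (32 * pi)
P = 1025 * 96.2361 * 28.8369 * 3.42 / 100.53096
P = 96769.10 W/m

96769.10


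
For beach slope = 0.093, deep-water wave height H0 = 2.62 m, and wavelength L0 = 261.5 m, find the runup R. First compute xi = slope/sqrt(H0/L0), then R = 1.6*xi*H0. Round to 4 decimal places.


xi = slope / sqrt(H0/L0)
H0/L0 = 2.62/261.5 = 0.010019
sqrt(0.010019) = 0.100096
xi = 0.093 / 0.100096 = 0.929112
R = 1.6 * xi * H0 = 1.6 * 0.929112 * 2.62
R = 3.8948 m

3.8948


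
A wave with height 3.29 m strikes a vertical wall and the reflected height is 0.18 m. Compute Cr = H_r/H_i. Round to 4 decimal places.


Cr = H_r / H_i
Cr = 0.18 / 3.29
Cr = 0.0547

0.0547


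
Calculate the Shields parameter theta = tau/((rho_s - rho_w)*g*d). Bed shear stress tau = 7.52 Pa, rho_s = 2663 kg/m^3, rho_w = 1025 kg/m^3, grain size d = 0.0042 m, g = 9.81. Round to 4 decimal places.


theta = tau / ((rho_s - rho_w) * g * d)
rho_s - rho_w = 2663 - 1025 = 1638
Denominator = 1638 * 9.81 * 0.0042 = 67.488876
theta = 7.52 / 67.488876
theta = 0.1114

0.1114


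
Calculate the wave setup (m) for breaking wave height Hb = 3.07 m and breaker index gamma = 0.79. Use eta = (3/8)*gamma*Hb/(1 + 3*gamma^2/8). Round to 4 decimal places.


eta = (3/8) * gamma * Hb / (1 + 3*gamma^2/8)
Numerator = (3/8) * 0.79 * 3.07 = 0.909488
Denominator = 1 + 3*0.79^2/8 = 1 + 0.234038 = 1.234038
eta = 0.909488 / 1.234038
eta = 0.7370 m

0.7370


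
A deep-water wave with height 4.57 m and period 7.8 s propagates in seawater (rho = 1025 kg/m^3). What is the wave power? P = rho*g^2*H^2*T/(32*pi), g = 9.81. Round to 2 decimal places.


P = rho * g^2 * H^2 * T / (32 * pi)
P = 1025 * 9.81^2 * 4.57^2 * 7.8 / (32 * pi)
P = 1025 * 96.2361 * 20.8849 * 7.8 / 100.53096
P = 159841.31 W/m

159841.31


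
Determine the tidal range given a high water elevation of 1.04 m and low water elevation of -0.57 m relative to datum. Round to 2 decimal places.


Tidal range = High water - Low water
Tidal range = 1.04 - (-0.57)
Tidal range = 1.61 m

1.61


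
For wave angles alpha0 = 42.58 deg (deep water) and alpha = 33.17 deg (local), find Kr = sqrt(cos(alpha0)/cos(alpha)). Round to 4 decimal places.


Kr = sqrt(cos(alpha0) / cos(alpha))
cos(42.58) = 0.736333
cos(33.17) = 0.837051
Kr = sqrt(0.736333 / 0.837051)
Kr = sqrt(0.879676)
Kr = 0.9379

0.9379


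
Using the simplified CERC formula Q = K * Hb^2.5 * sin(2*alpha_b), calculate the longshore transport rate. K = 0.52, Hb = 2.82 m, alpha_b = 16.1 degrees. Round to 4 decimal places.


Q = K * Hb^2.5 * sin(2 * alpha_b)
Hb^2.5 = 2.82^2.5 = 13.354351
sin(2 * 16.1) = sin(32.2) = 0.532876
Q = 0.52 * 13.354351 * 0.532876
Q = 3.7004 m^3/s

3.7004


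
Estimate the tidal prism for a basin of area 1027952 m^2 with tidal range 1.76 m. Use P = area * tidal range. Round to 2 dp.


Tidal prism = Area * Tidal range
P = 1027952 * 1.76
P = 1809195.52 m^3

1809195.52


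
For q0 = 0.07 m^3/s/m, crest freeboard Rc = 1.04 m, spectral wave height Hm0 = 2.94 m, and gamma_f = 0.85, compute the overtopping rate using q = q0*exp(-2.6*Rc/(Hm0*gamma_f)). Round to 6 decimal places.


q = q0 * exp(-2.6 * Rc / (Hm0 * gamma_f))
Exponent = -2.6 * 1.04 / (2.94 * 0.85)
= -2.6 * 1.04 / 2.4990
= -1.082033
exp(-1.082033) = 0.338906
q = 0.07 * 0.338906
q = 0.023723 m^3/s/m

0.023723


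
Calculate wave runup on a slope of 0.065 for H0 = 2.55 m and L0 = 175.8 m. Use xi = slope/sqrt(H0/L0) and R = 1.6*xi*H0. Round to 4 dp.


xi = slope / sqrt(H0/L0)
H0/L0 = 2.55/175.8 = 0.014505
sqrt(0.014505) = 0.120437
xi = 0.065 / 0.120437 = 0.539700
R = 1.6 * xi * H0 = 1.6 * 0.539700 * 2.55
R = 2.2020 m

2.2020


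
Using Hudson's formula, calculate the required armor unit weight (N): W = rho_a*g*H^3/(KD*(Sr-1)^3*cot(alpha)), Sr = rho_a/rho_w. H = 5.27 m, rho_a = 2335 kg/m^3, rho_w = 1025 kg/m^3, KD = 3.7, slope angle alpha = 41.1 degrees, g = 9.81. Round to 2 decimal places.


Sr = rho_a / rho_w = 2335 / 1025 = 2.278049
(Sr - 1) = 1.278049
(Sr - 1)^3 = 2.087576
cot(41.1) = 1 / tan(41.1) = 1 / 0.872356 = 1.146322
Numerator = 2335 * 9.81 * 5.27^3 = 3352646.2969
Denominator = 3.7 * 2.087576 * 1.146322 = 8.854223
W = 3352646.2969 / 8.854223
W = 378649.40 N

378649.40


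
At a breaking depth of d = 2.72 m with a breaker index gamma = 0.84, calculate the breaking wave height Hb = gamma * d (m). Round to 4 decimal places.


Hb = gamma * d
Hb = 0.84 * 2.72
Hb = 2.2848 m

2.2848


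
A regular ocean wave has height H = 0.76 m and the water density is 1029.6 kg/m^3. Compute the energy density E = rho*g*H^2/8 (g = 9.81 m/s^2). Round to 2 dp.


E = (1/8) * rho * g * H^2
E = (1/8) * 1029.6 * 9.81 * 0.76^2
E = 0.125 * 1029.6 * 9.81 * 0.5776
E = 729.25 J/m^2

729.25


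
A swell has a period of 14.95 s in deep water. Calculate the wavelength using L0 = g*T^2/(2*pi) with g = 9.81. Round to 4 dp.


L0 = g * T^2 / (2 * pi)
L0 = 9.81 * 14.95^2 / (2 * pi)
L0 = 9.81 * 223.5025 / 6.28319
L0 = 2192.5595 / 6.28319
L0 = 348.9567 m

348.9567


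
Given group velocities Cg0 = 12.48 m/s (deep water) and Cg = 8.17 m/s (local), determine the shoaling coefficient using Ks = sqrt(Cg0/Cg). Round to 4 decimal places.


Ks = sqrt(Cg0 / Cg)
Ks = sqrt(12.48 / 8.17)
Ks = sqrt(1.5275)
Ks = 1.2359

1.2359


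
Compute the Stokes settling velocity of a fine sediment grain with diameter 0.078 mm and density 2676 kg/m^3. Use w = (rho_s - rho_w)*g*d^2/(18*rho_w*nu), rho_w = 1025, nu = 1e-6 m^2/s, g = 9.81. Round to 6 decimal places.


w = (rho_s - rho_w) * g * d^2 / (18 * rho_w * nu)
d = 0.078 mm = 0.000078 m
rho_s - rho_w = 2676 - 1025 = 1651
Numerator = 1651 * 9.81 * (0.000078)^2 = 0.000098538350
Denominator = 18 * 1025 * 1e-6 = 0.018450
w = 0.005341 m/s

0.005341


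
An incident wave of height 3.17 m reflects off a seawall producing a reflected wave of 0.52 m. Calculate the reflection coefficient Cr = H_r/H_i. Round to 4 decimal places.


Cr = H_r / H_i
Cr = 0.52 / 3.17
Cr = 0.1640

0.1640


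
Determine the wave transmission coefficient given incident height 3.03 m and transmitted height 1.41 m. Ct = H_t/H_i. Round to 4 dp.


Ct = H_t / H_i
Ct = 1.41 / 3.03
Ct = 0.4653

0.4653


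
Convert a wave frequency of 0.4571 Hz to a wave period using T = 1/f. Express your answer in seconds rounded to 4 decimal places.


T = 1 / f
T = 1 / 0.4571
T = 2.1877 s

2.1877


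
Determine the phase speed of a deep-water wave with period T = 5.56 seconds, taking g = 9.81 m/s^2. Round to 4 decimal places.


We use the deep-water celerity formula:
C = g * T / (2 * pi)
C = 9.81 * 5.56 / (2 * 3.14159...)
C = 54.543600 / 6.283185
C = 8.6809 m/s

8.6809


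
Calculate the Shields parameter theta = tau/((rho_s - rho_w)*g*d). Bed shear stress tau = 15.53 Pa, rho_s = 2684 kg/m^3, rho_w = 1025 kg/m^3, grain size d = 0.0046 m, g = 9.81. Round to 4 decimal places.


theta = tau / ((rho_s - rho_w) * g * d)
rho_s - rho_w = 2684 - 1025 = 1659
Denominator = 1659 * 9.81 * 0.0046 = 74.864034
theta = 15.53 / 74.864034
theta = 0.2074

0.2074


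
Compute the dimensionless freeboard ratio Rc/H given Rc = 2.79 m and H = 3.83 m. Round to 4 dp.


Relative freeboard = Rc / H
= 2.79 / 3.83
= 0.7285

0.7285


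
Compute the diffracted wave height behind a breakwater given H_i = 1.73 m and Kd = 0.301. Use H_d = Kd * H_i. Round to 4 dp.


H_d = Kd * H_i
H_d = 0.301 * 1.73
H_d = 0.5207 m

0.5207


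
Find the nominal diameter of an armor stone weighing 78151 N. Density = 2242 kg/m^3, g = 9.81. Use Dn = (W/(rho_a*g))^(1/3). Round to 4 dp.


V = W / (rho_a * g)
V = 78151 / (2242 * 9.81)
V = 78151 / 21994.02
V = 3.553284 m^3
Dn = V^(1/3) = 3.553284^(1/3)
Dn = 1.5260 m

1.5260


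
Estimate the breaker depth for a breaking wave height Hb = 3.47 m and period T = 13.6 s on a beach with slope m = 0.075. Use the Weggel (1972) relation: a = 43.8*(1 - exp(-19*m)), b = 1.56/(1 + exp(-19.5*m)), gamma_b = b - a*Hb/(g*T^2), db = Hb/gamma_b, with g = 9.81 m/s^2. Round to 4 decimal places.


a = 43.8 * (1 - exp(-19 * m))
exp(-19 * 0.075) = exp(-1.4250) = 0.240508
a = 43.8 * (1 - 0.240508) = 33.265729
b = 1.56 / (1 + exp(-19.5 * m))
exp(-19.5 * 0.075) = exp(-1.4625) = 0.231656
b = 1.56 / (1 + 0.231656) = 1.266587
Hb / (g * T^2) = 3.47 / (9.81 * 13.6^2) = 3.47 / 1814.4576 = 0.00191242
gamma_b = b - a * Hb/(g*T^2) = 1.266587 - 33.265729 * 0.00191242 = 1.202969
db = Hb / gamma_b = 3.47 / 1.202969
db = 2.8845 m

2.8845


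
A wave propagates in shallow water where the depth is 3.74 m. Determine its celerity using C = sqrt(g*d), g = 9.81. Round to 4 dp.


Using the shallow-water approximation:
C = sqrt(g * d) = sqrt(9.81 * 3.74)
C = sqrt(36.6894)
C = 6.0572 m/s

6.0572


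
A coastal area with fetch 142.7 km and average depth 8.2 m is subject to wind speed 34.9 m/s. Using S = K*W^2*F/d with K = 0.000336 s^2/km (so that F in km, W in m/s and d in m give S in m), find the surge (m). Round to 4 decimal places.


S = K * W^2 * F / d
W^2 = 34.9^2 = 1218.01
S = 0.000336 * 1218.01 * 142.7 / 8.2
Numerator = 0.000336 * 1218.01 * 142.7 = 58.400169
S = 58.400169 / 8.2 = 7.1220 m

7.1220


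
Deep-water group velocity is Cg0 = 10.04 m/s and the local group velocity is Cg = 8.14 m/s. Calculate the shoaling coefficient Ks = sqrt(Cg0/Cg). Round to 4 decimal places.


Ks = sqrt(Cg0 / Cg)
Ks = sqrt(10.04 / 8.14)
Ks = sqrt(1.2334)
Ks = 1.1106

1.1106


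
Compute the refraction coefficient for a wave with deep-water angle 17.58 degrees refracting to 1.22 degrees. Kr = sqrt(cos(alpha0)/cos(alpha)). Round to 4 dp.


Kr = sqrt(cos(alpha0) / cos(alpha))
cos(17.58) = 0.953296
cos(1.22) = 0.999773
Kr = sqrt(0.953296 / 0.999773)
Kr = sqrt(0.953512)
Kr = 0.9765

0.9765


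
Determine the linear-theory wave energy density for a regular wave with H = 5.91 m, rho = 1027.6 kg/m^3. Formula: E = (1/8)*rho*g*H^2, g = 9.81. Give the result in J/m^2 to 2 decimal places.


E = (1/8) * rho * g * H^2
E = (1/8) * 1027.6 * 9.81 * 5.91^2
E = 0.125 * 1027.6 * 9.81 * 34.9281
E = 44012.71 J/m^2

44012.71


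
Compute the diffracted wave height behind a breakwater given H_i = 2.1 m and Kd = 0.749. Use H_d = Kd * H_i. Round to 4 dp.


H_d = Kd * H_i
H_d = 0.749 * 2.1
H_d = 1.5729 m

1.5729


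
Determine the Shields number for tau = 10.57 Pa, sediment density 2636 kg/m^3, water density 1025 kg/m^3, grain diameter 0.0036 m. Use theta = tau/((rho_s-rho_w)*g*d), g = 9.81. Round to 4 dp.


theta = tau / ((rho_s - rho_w) * g * d)
rho_s - rho_w = 2636 - 1025 = 1611
Denominator = 1611 * 9.81 * 0.0036 = 56.894076
theta = 10.57 / 56.894076
theta = 0.1858

0.1858


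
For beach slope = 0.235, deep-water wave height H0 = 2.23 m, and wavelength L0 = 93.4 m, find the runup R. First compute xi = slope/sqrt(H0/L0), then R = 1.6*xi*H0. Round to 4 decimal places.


xi = slope / sqrt(H0/L0)
H0/L0 = 2.23/93.4 = 0.023876
sqrt(0.023876) = 0.154518
xi = 0.235 / 0.154518 = 1.520859
R = 1.6 * xi * H0 = 1.6 * 1.520859 * 2.23
R = 5.4264 m

5.4264


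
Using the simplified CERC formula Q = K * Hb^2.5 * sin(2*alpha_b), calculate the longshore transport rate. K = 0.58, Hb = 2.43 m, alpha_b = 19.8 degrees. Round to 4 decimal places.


Q = K * Hb^2.5 * sin(2 * alpha_b)
Hb^2.5 = 2.43^2.5 = 9.204828
sin(2 * 19.8) = sin(39.6) = 0.637424
Q = 0.58 * 9.204828 * 0.637424
Q = 3.4031 m^3/s

3.4031


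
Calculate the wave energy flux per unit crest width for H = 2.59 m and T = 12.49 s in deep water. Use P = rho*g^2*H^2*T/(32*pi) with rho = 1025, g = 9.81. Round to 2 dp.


P = rho * g^2 * H^2 * T / (32 * pi)
P = 1025 * 9.81^2 * 2.59^2 * 12.49 / (32 * pi)
P = 1025 * 96.2361 * 6.7081 * 12.49 / 100.53096
P = 82209.88 W/m

82209.88


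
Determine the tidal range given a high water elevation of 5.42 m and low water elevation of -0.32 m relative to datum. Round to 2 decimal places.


Tidal range = High water - Low water
Tidal range = 5.42 - (-0.32)
Tidal range = 5.74 m

5.74


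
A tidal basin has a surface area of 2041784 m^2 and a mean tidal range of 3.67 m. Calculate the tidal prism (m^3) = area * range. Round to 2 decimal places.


Tidal prism = Area * Tidal range
P = 2041784 * 3.67
P = 7493347.28 m^3

7493347.28


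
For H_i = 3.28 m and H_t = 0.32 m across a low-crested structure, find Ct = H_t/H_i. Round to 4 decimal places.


Ct = H_t / H_i
Ct = 0.32 / 3.28
Ct = 0.0976

0.0976


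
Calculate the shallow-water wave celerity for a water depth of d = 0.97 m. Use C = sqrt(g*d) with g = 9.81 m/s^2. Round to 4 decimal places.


Using the shallow-water approximation:
C = sqrt(g * d) = sqrt(9.81 * 0.97)
C = sqrt(9.5157)
C = 3.0848 m/s

3.0848


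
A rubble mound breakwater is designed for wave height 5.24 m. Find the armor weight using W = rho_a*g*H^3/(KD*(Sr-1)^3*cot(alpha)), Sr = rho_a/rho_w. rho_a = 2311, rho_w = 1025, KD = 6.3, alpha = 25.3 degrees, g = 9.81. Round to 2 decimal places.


Sr = rho_a / rho_w = 2311 / 1025 = 2.254634
(Sr - 1) = 1.254634
(Sr - 1)^3 = 1.974928
cot(25.3) = 1 / tan(25.3) = 1 / 0.472698 = 2.115516
Numerator = 2311 * 9.81 * 5.24^3 = 3261841.1989
Denominator = 6.3 * 1.974928 * 2.115516 = 26.321355
W = 3261841.1989 / 26.321355
W = 123923.76 N

123923.76


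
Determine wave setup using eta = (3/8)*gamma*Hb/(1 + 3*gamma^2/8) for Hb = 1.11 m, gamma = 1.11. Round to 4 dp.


eta = (3/8) * gamma * Hb / (1 + 3*gamma^2/8)
Numerator = (3/8) * 1.11 * 1.11 = 0.462038
Denominator = 1 + 3*1.11^2/8 = 1 + 0.462038 = 1.462038
eta = 0.462038 / 1.462038
eta = 0.3160 m

0.3160


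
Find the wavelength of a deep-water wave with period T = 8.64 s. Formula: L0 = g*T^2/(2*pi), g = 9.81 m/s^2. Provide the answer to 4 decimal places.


L0 = g * T^2 / (2 * pi)
L0 = 9.81 * 8.64^2 / (2 * pi)
L0 = 9.81 * 74.6496 / 6.28319
L0 = 732.3126 / 6.28319
L0 = 116.5512 m

116.5512


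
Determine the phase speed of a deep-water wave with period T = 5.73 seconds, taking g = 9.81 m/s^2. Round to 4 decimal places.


We use the deep-water celerity formula:
C = g * T / (2 * pi)
C = 9.81 * 5.73 / (2 * 3.14159...)
C = 56.211300 / 6.283185
C = 8.9463 m/s

8.9463


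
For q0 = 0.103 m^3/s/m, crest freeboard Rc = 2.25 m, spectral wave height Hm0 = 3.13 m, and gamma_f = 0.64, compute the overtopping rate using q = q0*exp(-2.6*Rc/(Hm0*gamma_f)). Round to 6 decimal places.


q = q0 * exp(-2.6 * Rc / (Hm0 * gamma_f))
Exponent = -2.6 * 2.25 / (3.13 * 0.64)
= -2.6 * 2.25 / 2.0032
= -2.920327
exp(-2.920327) = 0.053916
q = 0.103 * 0.053916
q = 0.005553 m^3/s/m

0.005553


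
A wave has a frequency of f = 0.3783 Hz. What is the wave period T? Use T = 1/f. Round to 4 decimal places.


T = 1 / f
T = 1 / 0.3783
T = 2.6434 s

2.6434


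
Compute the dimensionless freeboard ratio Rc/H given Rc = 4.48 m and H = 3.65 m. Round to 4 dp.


Relative freeboard = Rc / H
= 4.48 / 3.65
= 1.2274

1.2274


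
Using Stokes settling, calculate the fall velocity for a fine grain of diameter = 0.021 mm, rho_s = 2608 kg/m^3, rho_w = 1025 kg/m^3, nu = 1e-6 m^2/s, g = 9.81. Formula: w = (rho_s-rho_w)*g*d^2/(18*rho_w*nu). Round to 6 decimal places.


w = (rho_s - rho_w) * g * d^2 / (18 * rho_w * nu)
d = 0.021 mm = 0.000021 m
rho_s - rho_w = 2608 - 1025 = 1583
Numerator = 1583 * 9.81 * (0.000021)^2 = 0.000006848390
Denominator = 18 * 1025 * 1e-6 = 0.018450
w = 0.000371 m/s

0.000371


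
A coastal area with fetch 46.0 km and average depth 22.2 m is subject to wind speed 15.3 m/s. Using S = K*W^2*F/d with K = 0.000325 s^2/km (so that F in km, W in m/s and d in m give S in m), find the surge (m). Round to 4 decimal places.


S = K * W^2 * F / d
W^2 = 15.3^2 = 234.09
S = 0.000325 * 234.09 * 46.0 / 22.2
Numerator = 0.000325 * 234.09 * 46.0 = 3.499646
S = 3.499646 / 22.2 = 0.1576 m

0.1576


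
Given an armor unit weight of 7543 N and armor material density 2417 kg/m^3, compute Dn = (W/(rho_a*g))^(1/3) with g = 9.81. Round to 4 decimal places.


V = W / (rho_a * g)
V = 7543 / (2417 * 9.81)
V = 7543 / 23710.77
V = 0.318125 m^3
Dn = V^(1/3) = 0.318125^(1/3)
Dn = 0.6827 m

0.6827


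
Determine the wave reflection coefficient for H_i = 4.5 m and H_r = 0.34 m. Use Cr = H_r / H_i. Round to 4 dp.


Cr = H_r / H_i
Cr = 0.34 / 4.5
Cr = 0.0756

0.0756


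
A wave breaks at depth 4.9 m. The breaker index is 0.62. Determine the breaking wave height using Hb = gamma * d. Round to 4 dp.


Hb = gamma * d
Hb = 0.62 * 4.9
Hb = 3.0380 m

3.0380


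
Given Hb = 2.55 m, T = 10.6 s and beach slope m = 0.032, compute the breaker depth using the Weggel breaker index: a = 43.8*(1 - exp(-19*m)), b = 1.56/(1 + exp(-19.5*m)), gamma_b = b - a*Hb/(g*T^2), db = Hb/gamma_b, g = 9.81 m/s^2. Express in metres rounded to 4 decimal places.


a = 43.8 * (1 - exp(-19 * m))
exp(-19 * 0.032) = exp(-0.6080) = 0.544439
a = 43.8 * (1 - 0.544439) = 19.953587
b = 1.56 / (1 + exp(-19.5 * m))
exp(-19.5 * 0.032) = exp(-0.6240) = 0.535797
b = 1.56 / (1 + 0.535797) = 1.015759
Hb / (g * T^2) = 2.55 / (9.81 * 10.6^2) = 2.55 / 1102.2516 = 0.00231345
gamma_b = b - a * Hb/(g*T^2) = 1.015759 - 19.953587 * 0.00231345 = 0.969598
db = Hb / gamma_b = 2.55 / 0.969598
db = 2.6300 m

2.6300


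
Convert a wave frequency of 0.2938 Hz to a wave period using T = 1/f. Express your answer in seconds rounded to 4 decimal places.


T = 1 / f
T = 1 / 0.2938
T = 3.4037 s

3.4037


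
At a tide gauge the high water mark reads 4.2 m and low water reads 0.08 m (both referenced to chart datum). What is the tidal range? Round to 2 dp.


Tidal range = High water - Low water
Tidal range = 4.2 - (0.08)
Tidal range = 4.12 m

4.12


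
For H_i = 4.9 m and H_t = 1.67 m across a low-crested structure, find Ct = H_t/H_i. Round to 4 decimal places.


Ct = H_t / H_i
Ct = 1.67 / 4.9
Ct = 0.3408

0.3408


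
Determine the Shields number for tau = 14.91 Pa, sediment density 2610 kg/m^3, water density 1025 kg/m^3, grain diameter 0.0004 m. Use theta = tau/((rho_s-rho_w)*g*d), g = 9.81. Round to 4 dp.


theta = tau / ((rho_s - rho_w) * g * d)
rho_s - rho_w = 2610 - 1025 = 1585
Denominator = 1585 * 9.81 * 0.0004 = 6.219540
theta = 14.91 / 6.219540
theta = 2.3973

2.3973


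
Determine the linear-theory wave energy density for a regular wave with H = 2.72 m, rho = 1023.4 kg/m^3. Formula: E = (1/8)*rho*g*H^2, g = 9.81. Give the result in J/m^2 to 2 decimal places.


E = (1/8) * rho * g * H^2
E = (1/8) * 1023.4 * 9.81 * 2.72^2
E = 0.125 * 1023.4 * 9.81 * 7.3984
E = 9284.58 J/m^2

9284.58


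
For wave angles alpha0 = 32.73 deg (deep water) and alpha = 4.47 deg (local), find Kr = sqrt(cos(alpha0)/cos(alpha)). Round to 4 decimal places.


Kr = sqrt(cos(alpha0) / cos(alpha))
cos(32.73) = 0.841228
cos(4.47) = 0.996958
Kr = sqrt(0.841228 / 0.996958)
Kr = sqrt(0.843794)
Kr = 0.9186

0.9186


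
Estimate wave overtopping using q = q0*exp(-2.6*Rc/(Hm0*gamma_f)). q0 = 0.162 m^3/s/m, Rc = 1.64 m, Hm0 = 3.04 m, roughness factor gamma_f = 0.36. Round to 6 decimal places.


q = q0 * exp(-2.6 * Rc / (Hm0 * gamma_f))
Exponent = -2.6 * 1.64 / (3.04 * 0.36)
= -2.6 * 1.64 / 1.0944
= -3.896199
exp(-3.896199) = 0.020319
q = 0.162 * 0.020319
q = 0.003292 m^3/s/m

0.003292


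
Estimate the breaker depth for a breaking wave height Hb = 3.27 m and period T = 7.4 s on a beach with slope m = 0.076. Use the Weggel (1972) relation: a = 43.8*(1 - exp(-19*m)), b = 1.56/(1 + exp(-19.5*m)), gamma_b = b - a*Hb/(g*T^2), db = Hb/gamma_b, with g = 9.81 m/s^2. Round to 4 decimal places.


a = 43.8 * (1 - exp(-19 * m))
exp(-19 * 0.076) = exp(-1.4440) = 0.235982
a = 43.8 * (1 - 0.235982) = 33.463991
b = 1.56 / (1 + exp(-19.5 * m))
exp(-19.5 * 0.076) = exp(-1.4820) = 0.227183
b = 1.56 / (1 + 0.227183) = 1.271204
Hb / (g * T^2) = 3.27 / (9.81 * 7.4^2) = 3.27 / 537.1956 = 0.00608717
gamma_b = b - a * Hb/(g*T^2) = 1.271204 - 33.463991 * 0.00608717 = 1.067503
db = Hb / gamma_b = 3.27 / 1.067503
db = 3.0632 m

3.0632


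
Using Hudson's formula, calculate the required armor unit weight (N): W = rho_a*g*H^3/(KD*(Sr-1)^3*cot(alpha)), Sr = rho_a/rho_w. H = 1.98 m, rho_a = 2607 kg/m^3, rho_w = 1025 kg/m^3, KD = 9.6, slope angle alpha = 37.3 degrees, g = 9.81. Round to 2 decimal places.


Sr = rho_a / rho_w = 2607 / 1025 = 2.543415
(Sr - 1) = 1.543415
(Sr - 1)^3 = 3.676612
cot(37.3) = 1 / tan(37.3) = 1 / 0.761796 = 1.312688
Numerator = 2607 * 9.81 * 1.98^3 = 198520.6138
Denominator = 9.6 * 3.676612 * 1.312688 = 46.331938
W = 198520.6138 / 46.331938
W = 4284.75 N

4284.75


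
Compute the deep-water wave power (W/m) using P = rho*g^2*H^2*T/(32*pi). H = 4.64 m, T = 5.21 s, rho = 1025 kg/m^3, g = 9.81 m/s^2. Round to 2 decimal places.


P = rho * g^2 * H^2 * T / (32 * pi)
P = 1025 * 9.81^2 * 4.64^2 * 5.21 / (32 * pi)
P = 1025 * 96.2361 * 21.5296 * 5.21 / 100.53096
P = 110061.57 W/m

110061.57


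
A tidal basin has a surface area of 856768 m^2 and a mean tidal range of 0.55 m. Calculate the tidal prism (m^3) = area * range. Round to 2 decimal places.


Tidal prism = Area * Tidal range
P = 856768 * 0.55
P = 471222.40 m^3

471222.40


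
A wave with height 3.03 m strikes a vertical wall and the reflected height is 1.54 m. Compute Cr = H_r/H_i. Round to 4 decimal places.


Cr = H_r / H_i
Cr = 1.54 / 3.03
Cr = 0.5083

0.5083


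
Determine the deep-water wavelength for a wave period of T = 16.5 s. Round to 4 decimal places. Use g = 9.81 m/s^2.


L0 = g * T^2 / (2 * pi)
L0 = 9.81 * 16.5^2 / (2 * pi)
L0 = 9.81 * 272.2500 / 6.28319
L0 = 2670.7725 / 6.28319
L0 = 425.0666 m

425.0666


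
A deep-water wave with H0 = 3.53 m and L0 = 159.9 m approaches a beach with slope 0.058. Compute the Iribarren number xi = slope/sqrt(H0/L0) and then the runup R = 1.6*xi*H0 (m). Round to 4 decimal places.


xi = slope / sqrt(H0/L0)
H0/L0 = 3.53/159.9 = 0.022076
sqrt(0.022076) = 0.148581
xi = 0.058 / 0.148581 = 0.390360
R = 1.6 * xi * H0 = 1.6 * 0.390360 * 3.53
R = 2.2048 m

2.2048


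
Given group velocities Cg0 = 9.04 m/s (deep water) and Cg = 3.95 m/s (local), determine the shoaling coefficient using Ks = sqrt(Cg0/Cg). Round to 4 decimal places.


Ks = sqrt(Cg0 / Cg)
Ks = sqrt(9.04 / 3.95)
Ks = sqrt(2.2886)
Ks = 1.5128

1.5128


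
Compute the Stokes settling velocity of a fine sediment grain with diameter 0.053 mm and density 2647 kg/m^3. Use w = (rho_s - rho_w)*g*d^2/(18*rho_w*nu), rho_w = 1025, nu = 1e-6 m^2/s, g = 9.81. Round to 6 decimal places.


w = (rho_s - rho_w) * g * d^2 / (18 * rho_w * nu)
d = 0.053 mm = 0.000053 m
rho_s - rho_w = 2647 - 1025 = 1622
Numerator = 1622 * 9.81 * (0.000053)^2 = 0.000044696302
Denominator = 18 * 1025 * 1e-6 = 0.018450
w = 0.002423 m/s

0.002423


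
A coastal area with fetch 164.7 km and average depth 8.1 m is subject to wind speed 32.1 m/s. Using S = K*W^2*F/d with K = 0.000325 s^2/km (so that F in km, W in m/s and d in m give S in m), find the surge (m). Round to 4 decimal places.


S = K * W^2 * F / d
W^2 = 32.1^2 = 1030.41
S = 0.000325 * 1030.41 * 164.7 / 8.1
Numerator = 0.000325 * 1030.41 * 164.7 = 55.155271
S = 55.155271 / 8.1 = 6.8093 m

6.8093


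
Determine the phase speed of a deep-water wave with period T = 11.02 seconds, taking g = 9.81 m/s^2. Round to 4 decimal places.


We use the deep-water celerity formula:
C = g * T / (2 * pi)
C = 9.81 * 11.02 / (2 * 3.14159...)
C = 108.106200 / 6.283185
C = 17.2056 m/s

17.2056


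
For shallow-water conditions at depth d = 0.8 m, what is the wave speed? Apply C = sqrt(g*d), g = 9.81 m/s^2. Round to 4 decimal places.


Using the shallow-water approximation:
C = sqrt(g * d) = sqrt(9.81 * 0.8)
C = sqrt(7.8480)
C = 2.8014 m/s

2.8014


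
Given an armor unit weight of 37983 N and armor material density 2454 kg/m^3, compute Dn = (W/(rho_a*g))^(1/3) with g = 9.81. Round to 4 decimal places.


V = W / (rho_a * g)
V = 37983 / (2454 * 9.81)
V = 37983 / 24073.74
V = 1.577777 m^3
Dn = V^(1/3) = 1.577777^(1/3)
Dn = 1.1642 m

1.1642


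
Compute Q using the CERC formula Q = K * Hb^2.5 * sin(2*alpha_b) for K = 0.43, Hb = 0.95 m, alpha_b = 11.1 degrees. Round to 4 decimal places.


Q = K * Hb^2.5 * sin(2 * alpha_b)
Hb^2.5 = 0.95^2.5 = 0.879648
sin(2 * 11.1) = sin(22.2) = 0.377841
Q = 0.43 * 0.879648 * 0.377841
Q = 0.1429 m^3/s

0.1429


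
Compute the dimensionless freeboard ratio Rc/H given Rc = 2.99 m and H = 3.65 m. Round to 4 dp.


Relative freeboard = Rc / H
= 2.99 / 3.65
= 0.8192

0.8192


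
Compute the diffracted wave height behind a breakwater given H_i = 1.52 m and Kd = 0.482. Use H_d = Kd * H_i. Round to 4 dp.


H_d = Kd * H_i
H_d = 0.482 * 1.52
H_d = 0.7326 m

0.7326


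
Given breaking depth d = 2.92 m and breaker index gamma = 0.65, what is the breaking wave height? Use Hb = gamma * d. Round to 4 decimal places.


Hb = gamma * d
Hb = 0.65 * 2.92
Hb = 1.8980 m

1.8980


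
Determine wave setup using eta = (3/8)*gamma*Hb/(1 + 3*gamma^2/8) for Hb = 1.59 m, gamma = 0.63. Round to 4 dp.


eta = (3/8) * gamma * Hb / (1 + 3*gamma^2/8)
Numerator = (3/8) * 0.63 * 1.59 = 0.375638
Denominator = 1 + 3*0.63^2/8 = 1 + 0.148838 = 1.148838
eta = 0.375638 / 1.148838
eta = 0.3270 m

0.3270


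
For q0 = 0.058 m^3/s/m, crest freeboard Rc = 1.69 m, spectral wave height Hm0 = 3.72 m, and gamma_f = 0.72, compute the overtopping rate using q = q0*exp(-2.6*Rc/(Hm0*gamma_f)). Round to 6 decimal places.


q = q0 * exp(-2.6 * Rc / (Hm0 * gamma_f))
Exponent = -2.6 * 1.69 / (3.72 * 0.72)
= -2.6 * 1.69 / 2.6784
= -1.640532
exp(-1.640532) = 0.193877
q = 0.058 * 0.193877
q = 0.011245 m^3/s/m

0.011245
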